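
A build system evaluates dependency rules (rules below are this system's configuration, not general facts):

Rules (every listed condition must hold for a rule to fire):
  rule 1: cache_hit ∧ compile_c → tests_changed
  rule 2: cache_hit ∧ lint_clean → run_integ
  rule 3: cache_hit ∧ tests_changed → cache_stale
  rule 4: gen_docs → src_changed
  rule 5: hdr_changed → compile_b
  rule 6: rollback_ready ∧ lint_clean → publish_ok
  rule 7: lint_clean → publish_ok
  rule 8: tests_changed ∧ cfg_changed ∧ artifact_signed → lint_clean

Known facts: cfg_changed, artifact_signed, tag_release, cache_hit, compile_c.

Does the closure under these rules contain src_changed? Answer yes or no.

Round 1 — rule 1, derive tests_changed.
Round 2 — rule 3, rule 8, derive cache_stale, lint_clean.
Round 3 — rule 2, rule 7, derive run_integ, publish_ok.
Fixed point reached. src_changed is concluded only by rule 4; rule 4 needs gen_docs (never derived).

no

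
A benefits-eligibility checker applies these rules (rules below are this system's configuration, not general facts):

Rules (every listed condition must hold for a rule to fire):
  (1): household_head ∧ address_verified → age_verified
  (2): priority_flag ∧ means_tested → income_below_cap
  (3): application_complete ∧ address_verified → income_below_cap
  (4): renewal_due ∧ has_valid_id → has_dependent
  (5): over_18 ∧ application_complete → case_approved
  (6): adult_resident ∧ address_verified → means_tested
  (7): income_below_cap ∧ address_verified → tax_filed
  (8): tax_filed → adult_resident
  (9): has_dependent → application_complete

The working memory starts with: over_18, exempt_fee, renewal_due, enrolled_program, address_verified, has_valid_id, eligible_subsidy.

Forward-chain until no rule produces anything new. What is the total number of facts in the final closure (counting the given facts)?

14

Round 1 fires (4), giving has_dependent.
Round 2 fires (9), giving application_complete.
Round 3 fires (3), (5), giving income_below_cap, case_approved.
Round 4 fires (7), giving tax_filed.
Round 5 fires (8), giving adult_resident.
Round 6 fires (6), giving means_tested.
Closure: {address_verified, adult_resident, application_complete, case_approved, eligible_subsidy, enrolled_program, exempt_fee, has_dependent, has_valid_id, income_below_cap, means_tested, over_18, renewal_due, tax_filed} — 14 facts.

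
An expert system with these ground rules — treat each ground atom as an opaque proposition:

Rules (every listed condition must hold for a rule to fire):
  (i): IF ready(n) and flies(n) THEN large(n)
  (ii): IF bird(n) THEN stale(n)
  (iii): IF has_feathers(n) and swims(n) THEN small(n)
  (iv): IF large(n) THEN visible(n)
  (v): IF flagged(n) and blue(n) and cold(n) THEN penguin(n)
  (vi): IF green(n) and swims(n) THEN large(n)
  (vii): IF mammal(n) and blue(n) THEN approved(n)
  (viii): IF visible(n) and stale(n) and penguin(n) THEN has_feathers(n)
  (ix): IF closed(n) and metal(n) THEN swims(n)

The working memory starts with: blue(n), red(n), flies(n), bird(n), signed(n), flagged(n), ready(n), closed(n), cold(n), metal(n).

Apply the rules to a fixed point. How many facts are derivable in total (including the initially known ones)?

17

Round 1: (i) [IF ready(n) and flies(n) THEN large(n)]; (ii) [IF bird(n) THEN stale(n)]; (v) [IF flagged(n) and blue(n) and cold(n) THEN penguin(n)]; (ix) [IF closed(n) and metal(n) THEN swims(n)]. New: large(n), stale(n), penguin(n), swims(n).
Round 2: (iv) [IF large(n) THEN visible(n)]. New: visible(n).
Round 3: (viii) [IF visible(n) and stale(n) and penguin(n) THEN has_feathers(n)]. New: has_feathers(n).
Round 4: (iii) [IF has_feathers(n) and swims(n) THEN small(n)]. New: small(n).
Closure: {bird(n), blue(n), closed(n), cold(n), flagged(n), flies(n), has_feathers(n), large(n), metal(n), penguin(n), ready(n), red(n), signed(n), small(n), stale(n), swims(n), visible(n)} — 17 facts.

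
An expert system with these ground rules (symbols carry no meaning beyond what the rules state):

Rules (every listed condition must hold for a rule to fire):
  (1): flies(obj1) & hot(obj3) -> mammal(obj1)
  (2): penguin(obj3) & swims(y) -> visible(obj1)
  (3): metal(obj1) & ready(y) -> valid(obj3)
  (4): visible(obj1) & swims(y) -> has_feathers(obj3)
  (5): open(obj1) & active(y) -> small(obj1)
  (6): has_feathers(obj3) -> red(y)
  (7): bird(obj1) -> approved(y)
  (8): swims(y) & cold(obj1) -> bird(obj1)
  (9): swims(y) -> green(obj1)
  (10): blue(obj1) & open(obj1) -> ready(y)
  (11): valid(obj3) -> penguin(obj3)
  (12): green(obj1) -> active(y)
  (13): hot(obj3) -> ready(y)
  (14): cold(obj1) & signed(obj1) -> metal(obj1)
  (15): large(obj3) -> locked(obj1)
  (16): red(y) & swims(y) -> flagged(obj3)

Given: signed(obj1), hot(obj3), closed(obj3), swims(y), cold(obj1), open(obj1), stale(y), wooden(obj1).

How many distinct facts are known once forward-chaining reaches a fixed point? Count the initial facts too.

Round 1 fires (8), (9), (13), (14), giving bird(obj1), green(obj1), ready(y), metal(obj1).
Round 2 fires (3), (7), (12), giving valid(obj3), approved(y), active(y).
Round 3 fires (5), (11), giving small(obj1), penguin(obj3).
Round 4 fires (2), giving visible(obj1).
Round 5 fires (4), giving has_feathers(obj3).
Round 6 fires (6), giving red(y).
Round 7 fires (16), giving flagged(obj3).
Closure: {active(y), approved(y), bird(obj1), closed(obj3), cold(obj1), flagged(obj3), green(obj1), has_feathers(obj3), hot(obj3), metal(obj1), open(obj1), penguin(obj3), ready(y), red(y), signed(obj1), small(obj1), stale(y), swims(y), valid(obj3), visible(obj1), wooden(obj1)} — 21 facts.

21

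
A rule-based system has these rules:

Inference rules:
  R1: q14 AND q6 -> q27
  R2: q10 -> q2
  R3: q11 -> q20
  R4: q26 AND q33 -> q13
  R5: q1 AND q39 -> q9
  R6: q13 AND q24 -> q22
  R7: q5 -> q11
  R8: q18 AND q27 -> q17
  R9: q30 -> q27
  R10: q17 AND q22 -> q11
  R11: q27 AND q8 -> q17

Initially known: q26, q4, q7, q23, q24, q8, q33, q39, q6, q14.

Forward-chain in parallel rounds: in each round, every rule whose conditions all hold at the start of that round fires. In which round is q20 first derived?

Round 1: R1 [q14 AND q6 -> q27]; R4 [q26 AND q33 -> q13]. New: q27, q13.
Round 2: R6 [q13 AND q24 -> q22]; R11 [q27 AND q8 -> q17]. New: q22, q17.
Round 3: R10 [q17 AND q22 -> q11]. New: q11.
Round 4: R3 [q11 -> q20]. New: q20.
q20 first appears in round 4.

4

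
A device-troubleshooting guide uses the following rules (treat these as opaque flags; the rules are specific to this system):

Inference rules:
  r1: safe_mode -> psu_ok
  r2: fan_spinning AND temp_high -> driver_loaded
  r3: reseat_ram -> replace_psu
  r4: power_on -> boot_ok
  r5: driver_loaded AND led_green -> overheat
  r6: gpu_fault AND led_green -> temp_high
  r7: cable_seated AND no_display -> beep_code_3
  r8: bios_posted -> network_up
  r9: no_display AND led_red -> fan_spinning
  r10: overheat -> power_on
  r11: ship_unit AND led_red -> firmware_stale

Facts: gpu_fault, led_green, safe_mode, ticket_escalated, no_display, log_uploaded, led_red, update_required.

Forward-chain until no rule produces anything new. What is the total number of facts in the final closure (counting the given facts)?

15

[1] r1 [safe_mode -> psu_ok]; r6 [gpu_fault AND led_green -> temp_high]; r9 [no_display AND led_red -> fan_spinning]. ⇒ new: psu_ok, temp_high, fan_spinning.
[2] r2 [fan_spinning AND temp_high -> driver_loaded]. ⇒ new: driver_loaded.
[3] r5 [driver_loaded AND led_green -> overheat]. ⇒ new: overheat.
[4] r10 [overheat -> power_on]. ⇒ new: power_on.
[5] r4 [power_on -> boot_ok]. ⇒ new: boot_ok.
Closure: {boot_ok, driver_loaded, fan_spinning, gpu_fault, led_green, led_red, log_uploaded, no_display, overheat, power_on, psu_ok, safe_mode, temp_high, ticket_escalated, update_required} — 15 facts.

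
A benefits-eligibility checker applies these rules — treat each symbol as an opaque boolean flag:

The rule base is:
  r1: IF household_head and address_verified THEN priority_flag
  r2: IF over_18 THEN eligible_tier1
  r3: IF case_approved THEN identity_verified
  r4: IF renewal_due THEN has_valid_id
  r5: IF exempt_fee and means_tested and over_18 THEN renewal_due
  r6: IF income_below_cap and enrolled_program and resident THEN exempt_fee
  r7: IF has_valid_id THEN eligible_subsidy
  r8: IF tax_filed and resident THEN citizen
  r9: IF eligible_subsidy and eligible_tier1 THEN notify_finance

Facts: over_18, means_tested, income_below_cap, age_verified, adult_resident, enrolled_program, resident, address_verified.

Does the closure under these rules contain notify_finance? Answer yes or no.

yes

Round 1: r2 [IF over_18 THEN eligible_tier1]; r6 [IF income_below_cap and enrolled_program and resident THEN exempt_fee]. Adds eligible_tier1, exempt_fee.
Round 2: r5 [IF exempt_fee and means_tested and over_18 THEN renewal_due]. Adds renewal_due.
Round 3: r4 [IF renewal_due THEN has_valid_id]. Adds has_valid_id.
Round 4: r7 [IF has_valid_id THEN eligible_subsidy]. Adds eligible_subsidy.
Round 5: r9 [IF eligible_subsidy and eligible_tier1 THEN notify_finance]. Adds notify_finance.
notify_finance appears in round 5, so it is derivable.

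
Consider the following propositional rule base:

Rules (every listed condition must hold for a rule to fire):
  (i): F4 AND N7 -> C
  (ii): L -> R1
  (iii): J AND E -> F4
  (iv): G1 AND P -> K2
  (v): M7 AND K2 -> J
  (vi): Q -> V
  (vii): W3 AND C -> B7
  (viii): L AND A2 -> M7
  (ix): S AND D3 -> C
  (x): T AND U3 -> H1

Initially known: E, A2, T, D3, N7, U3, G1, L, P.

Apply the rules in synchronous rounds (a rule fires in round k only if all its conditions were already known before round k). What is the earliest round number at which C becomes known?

Round 1: (ii) [L -> R1]; (iv) [G1 AND P -> K2]; (viii) [L AND A2 -> M7]; (x) [T AND U3 -> H1]. New: R1, K2, M7, H1.
Round 2: (v) [M7 AND K2 -> J]. New: J.
Round 3: (iii) [J AND E -> F4]. New: F4.
Round 4: (i) [F4 AND N7 -> C]. New: C.
C first appears in round 4.

4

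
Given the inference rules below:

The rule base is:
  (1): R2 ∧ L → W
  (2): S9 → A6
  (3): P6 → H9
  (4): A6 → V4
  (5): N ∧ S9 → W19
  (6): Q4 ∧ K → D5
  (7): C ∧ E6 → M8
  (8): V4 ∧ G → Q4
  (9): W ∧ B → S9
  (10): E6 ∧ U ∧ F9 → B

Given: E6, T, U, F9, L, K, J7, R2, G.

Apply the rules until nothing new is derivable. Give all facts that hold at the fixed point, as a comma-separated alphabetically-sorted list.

A6, B, D5, E6, F9, G, J7, K, L, Q4, R2, S9, T, U, V4, W

Round 1 — (1), (10), derive W, B.
Round 2 — (9), derive S9.
Round 3 — (2), derive A6.
Round 4 — (4), derive V4.
Round 5 — (8), derive Q4.
Round 6 — (6), derive D5.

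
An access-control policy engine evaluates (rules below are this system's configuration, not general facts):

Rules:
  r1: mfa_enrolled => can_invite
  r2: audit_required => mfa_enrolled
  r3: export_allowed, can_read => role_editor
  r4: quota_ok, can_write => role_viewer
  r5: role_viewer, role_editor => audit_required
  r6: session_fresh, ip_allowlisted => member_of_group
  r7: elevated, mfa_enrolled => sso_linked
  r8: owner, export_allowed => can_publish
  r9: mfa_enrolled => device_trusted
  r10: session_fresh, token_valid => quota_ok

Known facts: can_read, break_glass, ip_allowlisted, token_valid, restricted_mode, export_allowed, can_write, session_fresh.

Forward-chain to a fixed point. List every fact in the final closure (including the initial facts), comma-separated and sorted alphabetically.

Round 1 — r3, r6, r10, derive role_editor, member_of_group, quota_ok.
Round 2 — r4, derive role_viewer.
Round 3 — r5, derive audit_required.
Round 4 — r2, derive mfa_enrolled.
Round 5 — r1, r9, derive can_invite, device_trusted.

audit_required, break_glass, can_invite, can_read, can_write, device_trusted, export_allowed, ip_allowlisted, member_of_group, mfa_enrolled, quota_ok, restricted_mode, role_editor, role_viewer, session_fresh, token_valid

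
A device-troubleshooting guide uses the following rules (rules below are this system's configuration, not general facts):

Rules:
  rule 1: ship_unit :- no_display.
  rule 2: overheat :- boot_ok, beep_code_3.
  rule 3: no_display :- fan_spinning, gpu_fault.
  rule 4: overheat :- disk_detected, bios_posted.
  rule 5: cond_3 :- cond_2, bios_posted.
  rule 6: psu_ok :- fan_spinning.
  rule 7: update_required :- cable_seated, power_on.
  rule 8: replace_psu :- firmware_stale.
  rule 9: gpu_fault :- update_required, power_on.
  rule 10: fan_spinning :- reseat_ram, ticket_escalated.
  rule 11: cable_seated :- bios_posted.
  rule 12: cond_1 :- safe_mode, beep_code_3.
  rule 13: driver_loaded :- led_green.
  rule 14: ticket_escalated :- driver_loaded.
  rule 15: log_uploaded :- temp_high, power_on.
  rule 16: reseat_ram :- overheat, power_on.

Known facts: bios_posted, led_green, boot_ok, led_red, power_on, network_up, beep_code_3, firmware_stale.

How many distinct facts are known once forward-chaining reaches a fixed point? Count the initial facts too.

Round 1 — rule 2, rule 8, rule 11, rule 13, derive overheat, replace_psu, cable_seated, driver_loaded.
Round 2 — rule 7, rule 14, rule 16, derive update_required, ticket_escalated, reseat_ram.
Round 3 — rule 9, rule 10, derive gpu_fault, fan_spinning.
Round 4 — rule 3, rule 6, derive no_display, psu_ok.
Round 5 — rule 1, derive ship_unit.
Closure: {beep_code_3, bios_posted, boot_ok, cable_seated, driver_loaded, fan_spinning, firmware_stale, gpu_fault, led_green, led_red, network_up, no_display, overheat, power_on, psu_ok, replace_psu, reseat_ram, ship_unit, ticket_escalated, update_required} — 20 facts.

20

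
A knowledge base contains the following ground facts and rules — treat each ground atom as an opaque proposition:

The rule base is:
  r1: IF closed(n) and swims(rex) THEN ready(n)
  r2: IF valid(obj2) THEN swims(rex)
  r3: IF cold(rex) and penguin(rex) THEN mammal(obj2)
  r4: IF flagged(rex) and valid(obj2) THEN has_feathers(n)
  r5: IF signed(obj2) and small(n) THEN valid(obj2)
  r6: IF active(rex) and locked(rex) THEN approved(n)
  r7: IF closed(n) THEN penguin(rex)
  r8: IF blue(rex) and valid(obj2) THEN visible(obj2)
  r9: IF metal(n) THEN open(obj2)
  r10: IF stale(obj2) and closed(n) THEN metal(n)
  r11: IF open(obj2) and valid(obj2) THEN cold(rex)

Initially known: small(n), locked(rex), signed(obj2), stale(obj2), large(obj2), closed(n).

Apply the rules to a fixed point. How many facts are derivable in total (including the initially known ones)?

14

Round 1: r5 [IF signed(obj2) and small(n) THEN valid(obj2)]; r7 [IF closed(n) THEN penguin(rex)]; r10 [IF stale(obj2) and closed(n) THEN metal(n)]. New: valid(obj2), penguin(rex), metal(n).
Round 2: r2 [IF valid(obj2) THEN swims(rex)]; r9 [IF metal(n) THEN open(obj2)]. New: swims(rex), open(obj2).
Round 3: r1 [IF closed(n) and swims(rex) THEN ready(n)]; r11 [IF open(obj2) and valid(obj2) THEN cold(rex)]. New: ready(n), cold(rex).
Round 4: r3 [IF cold(rex) and penguin(rex) THEN mammal(obj2)]. New: mammal(obj2).
Closure: {closed(n), cold(rex), large(obj2), locked(rex), mammal(obj2), metal(n), open(obj2), penguin(rex), ready(n), signed(obj2), small(n), stale(obj2), swims(rex), valid(obj2)} — 14 facts.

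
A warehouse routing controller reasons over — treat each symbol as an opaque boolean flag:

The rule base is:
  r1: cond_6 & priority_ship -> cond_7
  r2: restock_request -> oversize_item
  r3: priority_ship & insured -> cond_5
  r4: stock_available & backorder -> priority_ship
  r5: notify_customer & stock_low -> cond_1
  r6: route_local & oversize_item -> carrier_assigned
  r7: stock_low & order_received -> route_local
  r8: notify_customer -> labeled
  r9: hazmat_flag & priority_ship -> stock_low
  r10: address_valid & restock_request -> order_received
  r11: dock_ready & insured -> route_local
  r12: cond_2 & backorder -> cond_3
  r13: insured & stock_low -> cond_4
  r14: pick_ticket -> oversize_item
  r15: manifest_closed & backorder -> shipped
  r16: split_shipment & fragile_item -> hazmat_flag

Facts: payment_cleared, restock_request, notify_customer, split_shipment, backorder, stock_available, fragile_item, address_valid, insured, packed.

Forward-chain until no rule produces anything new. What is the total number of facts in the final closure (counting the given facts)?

Round 1 fires r2, r4, r8, r10, r16, giving oversize_item, priority_ship, labeled, order_received, hazmat_flag.
Round 2 fires r3, r9, giving cond_5, stock_low.
Round 3 fires r5, r7, r13, giving cond_1, route_local, cond_4.
Round 4 fires r6, giving carrier_assigned.
Closure: {address_valid, backorder, carrier_assigned, cond_1, cond_4, cond_5, fragile_item, hazmat_flag, insured, labeled, notify_customer, order_received, oversize_item, packed, payment_cleared, priority_ship, restock_request, route_local, split_shipment, stock_available, stock_low} — 21 facts.

21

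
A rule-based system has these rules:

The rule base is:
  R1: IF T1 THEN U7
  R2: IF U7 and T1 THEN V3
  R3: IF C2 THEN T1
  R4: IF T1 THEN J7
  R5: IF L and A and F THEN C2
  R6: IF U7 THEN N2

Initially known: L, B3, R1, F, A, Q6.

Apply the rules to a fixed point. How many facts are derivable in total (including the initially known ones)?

[1] R5 [IF L and A and F THEN C2]. ⇒ new: C2.
[2] R3 [IF C2 THEN T1]. ⇒ new: T1.
[3] R1 [IF T1 THEN U7]; R4 [IF T1 THEN J7]. ⇒ new: U7, J7.
[4] R2 [IF U7 and T1 THEN V3]; R6 [IF U7 THEN N2]. ⇒ new: V3, N2.
Closure: {A, B3, C2, F, J7, L, N2, Q6, R1, T1, U7, V3} — 12 facts.

12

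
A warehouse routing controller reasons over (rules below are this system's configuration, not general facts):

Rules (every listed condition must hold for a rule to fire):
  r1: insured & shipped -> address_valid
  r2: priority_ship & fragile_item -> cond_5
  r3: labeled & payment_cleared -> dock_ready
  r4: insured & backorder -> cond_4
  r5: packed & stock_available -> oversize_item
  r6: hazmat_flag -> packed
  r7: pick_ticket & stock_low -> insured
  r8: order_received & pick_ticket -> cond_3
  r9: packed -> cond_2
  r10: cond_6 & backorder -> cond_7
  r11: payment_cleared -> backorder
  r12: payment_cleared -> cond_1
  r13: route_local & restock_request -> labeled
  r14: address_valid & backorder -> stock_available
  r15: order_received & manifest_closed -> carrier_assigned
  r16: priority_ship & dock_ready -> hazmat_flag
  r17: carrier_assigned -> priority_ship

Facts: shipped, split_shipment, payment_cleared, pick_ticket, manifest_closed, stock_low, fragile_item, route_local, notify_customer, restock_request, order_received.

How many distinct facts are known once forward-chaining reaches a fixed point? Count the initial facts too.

Round 1: r7 [pick_ticket & stock_low -> insured]; r8 [order_received & pick_ticket -> cond_3]; r11 [payment_cleared -> backorder]; r12 [payment_cleared -> cond_1]; r13 [route_local & restock_request -> labeled]; r15 [order_received & manifest_closed -> carrier_assigned]. New: insured, cond_3, backorder, cond_1, labeled, carrier_assigned.
Round 2: r1 [insured & shipped -> address_valid]; r3 [labeled & payment_cleared -> dock_ready]; r4 [insured & backorder -> cond_4]; r17 [carrier_assigned -> priority_ship]. New: address_valid, dock_ready, cond_4, priority_ship.
Round 3: r2 [priority_ship & fragile_item -> cond_5]; r14 [address_valid & backorder -> stock_available]; r16 [priority_ship & dock_ready -> hazmat_flag]. New: cond_5, stock_available, hazmat_flag.
Round 4: r6 [hazmat_flag -> packed]. New: packed.
Round 5: r5 [packed & stock_available -> oversize_item]; r9 [packed -> cond_2]. New: oversize_item, cond_2.
Closure: {address_valid, backorder, carrier_assigned, cond_1, cond_2, cond_3, cond_4, cond_5, dock_ready, fragile_item, hazmat_flag, insured, labeled, manifest_closed, notify_customer, order_received, oversize_item, packed, payment_cleared, pick_ticket, priority_ship, restock_request, route_local, shipped, split_shipment, stock_available, stock_low} — 27 facts.

27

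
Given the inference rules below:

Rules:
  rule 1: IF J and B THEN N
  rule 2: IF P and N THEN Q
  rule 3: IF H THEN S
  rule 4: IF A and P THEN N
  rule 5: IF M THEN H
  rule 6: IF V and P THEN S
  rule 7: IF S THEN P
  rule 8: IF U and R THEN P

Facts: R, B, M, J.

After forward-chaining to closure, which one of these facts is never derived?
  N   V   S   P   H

V

Round 1: rule 1 [IF J and B THEN N]; rule 5 [IF M THEN H]. New: N, H.
Round 2: rule 3 [IF H THEN S]. New: S.
Round 3: rule 7 [IF S THEN P]. New: P.
Round 4: rule 2 [IF P and N THEN Q]. New: Q.
Derived: S (round 2), P (round 3), H (round 1), N (round 1). V never appears in any round.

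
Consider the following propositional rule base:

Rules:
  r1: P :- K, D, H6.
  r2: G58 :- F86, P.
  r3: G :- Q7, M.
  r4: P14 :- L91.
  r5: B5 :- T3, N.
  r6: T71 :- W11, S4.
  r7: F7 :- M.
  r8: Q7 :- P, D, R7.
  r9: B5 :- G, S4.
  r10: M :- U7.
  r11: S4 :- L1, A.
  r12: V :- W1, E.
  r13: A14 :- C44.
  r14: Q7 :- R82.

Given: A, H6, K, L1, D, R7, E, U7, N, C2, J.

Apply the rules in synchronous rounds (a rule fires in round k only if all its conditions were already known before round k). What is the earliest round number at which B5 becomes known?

Round 1: r1 [P :- K, D, H6.]; r10 [M :- U7.]; r11 [S4 :- L1, A.]. Adds P, M, S4.
Round 2: r7 [F7 :- M.]; r8 [Q7 :- P, D, R7.]. Adds F7, Q7.
Round 3: r3 [G :- Q7, M.]. Adds G.
Round 4: r9 [B5 :- G, S4.]. Adds B5.
B5 first appears in round 4.

4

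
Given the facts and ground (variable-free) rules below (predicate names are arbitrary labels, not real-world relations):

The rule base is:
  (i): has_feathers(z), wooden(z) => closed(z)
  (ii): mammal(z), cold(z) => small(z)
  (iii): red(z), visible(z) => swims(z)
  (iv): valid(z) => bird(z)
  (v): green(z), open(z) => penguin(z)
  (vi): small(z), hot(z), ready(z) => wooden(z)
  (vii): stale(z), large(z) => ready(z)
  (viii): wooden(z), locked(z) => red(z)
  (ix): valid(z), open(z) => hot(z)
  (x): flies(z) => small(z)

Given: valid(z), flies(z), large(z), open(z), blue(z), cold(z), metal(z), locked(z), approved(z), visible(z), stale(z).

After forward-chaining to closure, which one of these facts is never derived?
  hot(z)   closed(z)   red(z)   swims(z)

closed(z)

Round 1 fires (iv), (vii), (ix), (x), giving bird(z), ready(z), hot(z), small(z).
Round 2 fires (vi), giving wooden(z).
Round 3 fires (viii), giving red(z).
Round 4 fires (iii), giving swims(z).
Derived: red(z) (round 3), swims(z) (round 4), hot(z) (round 1). closed(z) never appears in any round.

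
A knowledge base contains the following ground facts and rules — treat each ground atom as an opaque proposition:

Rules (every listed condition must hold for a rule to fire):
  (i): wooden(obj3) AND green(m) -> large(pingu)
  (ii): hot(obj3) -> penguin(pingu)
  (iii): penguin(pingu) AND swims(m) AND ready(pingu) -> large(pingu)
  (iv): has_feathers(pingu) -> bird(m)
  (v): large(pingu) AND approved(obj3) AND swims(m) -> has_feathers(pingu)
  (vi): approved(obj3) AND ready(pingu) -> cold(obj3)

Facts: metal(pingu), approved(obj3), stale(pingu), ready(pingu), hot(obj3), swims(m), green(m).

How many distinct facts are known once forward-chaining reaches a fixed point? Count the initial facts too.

Round 1: (ii) [hot(obj3) -> penguin(pingu)]; (vi) [approved(obj3) AND ready(pingu) -> cold(obj3)]. New: penguin(pingu), cold(obj3).
Round 2: (iii) [penguin(pingu) AND swims(m) AND ready(pingu) -> large(pingu)]. New: large(pingu).
Round 3: (v) [large(pingu) AND approved(obj3) AND swims(m) -> has_feathers(pingu)]. New: has_feathers(pingu).
Round 4: (iv) [has_feathers(pingu) -> bird(m)]. New: bird(m).
Closure: {approved(obj3), bird(m), cold(obj3), green(m), has_feathers(pingu), hot(obj3), large(pingu), metal(pingu), penguin(pingu), ready(pingu), stale(pingu), swims(m)} — 12 facts.

12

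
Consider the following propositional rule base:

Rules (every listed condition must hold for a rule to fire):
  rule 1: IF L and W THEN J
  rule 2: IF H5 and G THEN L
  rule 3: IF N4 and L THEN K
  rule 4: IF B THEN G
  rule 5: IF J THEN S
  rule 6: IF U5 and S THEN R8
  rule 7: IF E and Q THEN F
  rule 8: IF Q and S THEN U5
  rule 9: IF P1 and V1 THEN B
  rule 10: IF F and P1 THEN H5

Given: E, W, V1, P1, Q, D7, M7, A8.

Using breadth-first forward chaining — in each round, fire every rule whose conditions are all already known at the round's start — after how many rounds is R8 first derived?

Round 1 fires rule 7, rule 9, giving F, B.
Round 2 fires rule 4, rule 10, giving G, H5.
Round 3 fires rule 2, giving L.
Round 4 fires rule 1, giving J.
Round 5 fires rule 5, giving S.
Round 6 fires rule 8, giving U5.
Round 7 fires rule 6, giving R8.
R8 first appears in round 7.

7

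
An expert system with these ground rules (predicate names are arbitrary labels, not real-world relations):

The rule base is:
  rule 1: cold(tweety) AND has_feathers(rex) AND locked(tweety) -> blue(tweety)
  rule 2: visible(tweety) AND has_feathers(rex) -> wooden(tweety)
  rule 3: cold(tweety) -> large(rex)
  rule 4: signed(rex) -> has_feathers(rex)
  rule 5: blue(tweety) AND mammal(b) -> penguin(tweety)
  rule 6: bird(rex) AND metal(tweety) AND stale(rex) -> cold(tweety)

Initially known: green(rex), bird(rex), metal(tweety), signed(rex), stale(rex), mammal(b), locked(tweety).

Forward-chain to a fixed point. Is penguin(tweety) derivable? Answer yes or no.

Round 1: rule 4 [signed(rex) -> has_feathers(rex)]; rule 6 [bird(rex) AND metal(tweety) AND stale(rex) -> cold(tweety)]. Adds has_feathers(rex), cold(tweety).
Round 2: rule 1 [cold(tweety) AND has_feathers(rex) AND locked(tweety) -> blue(tweety)]; rule 3 [cold(tweety) -> large(rex)]. Adds blue(tweety), large(rex).
Round 3: rule 5 [blue(tweety) AND mammal(b) -> penguin(tweety)]. Adds penguin(tweety).
penguin(tweety) appears in round 3, so it is derivable.

yes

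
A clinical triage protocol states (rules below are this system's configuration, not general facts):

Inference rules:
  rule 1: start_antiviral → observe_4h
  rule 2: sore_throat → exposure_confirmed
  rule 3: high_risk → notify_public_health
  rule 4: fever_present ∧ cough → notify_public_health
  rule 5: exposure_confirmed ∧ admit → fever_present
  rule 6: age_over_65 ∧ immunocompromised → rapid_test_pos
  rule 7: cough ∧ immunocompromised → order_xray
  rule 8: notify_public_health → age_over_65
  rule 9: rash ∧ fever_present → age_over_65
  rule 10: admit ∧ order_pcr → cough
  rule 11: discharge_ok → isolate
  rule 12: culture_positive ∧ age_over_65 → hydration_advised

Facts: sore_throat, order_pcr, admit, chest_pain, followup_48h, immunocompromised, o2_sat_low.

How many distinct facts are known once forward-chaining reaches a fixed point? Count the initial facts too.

14

[1] rule 2 [sore_throat → exposure_confirmed]; rule 10 [admit ∧ order_pcr → cough]. ⇒ new: exposure_confirmed, cough.
[2] rule 5 [exposure_confirmed ∧ admit → fever_present]; rule 7 [cough ∧ immunocompromised → order_xray]. ⇒ new: fever_present, order_xray.
[3] rule 4 [fever_present ∧ cough → notify_public_health]. ⇒ new: notify_public_health.
[4] rule 8 [notify_public_health → age_over_65]. ⇒ new: age_over_65.
[5] rule 6 [age_over_65 ∧ immunocompromised → rapid_test_pos]. ⇒ new: rapid_test_pos.
Closure: {admit, age_over_65, chest_pain, cough, exposure_confirmed, fever_present, followup_48h, immunocompromised, notify_public_health, o2_sat_low, order_pcr, order_xray, rapid_test_pos, sore_throat} — 14 facts.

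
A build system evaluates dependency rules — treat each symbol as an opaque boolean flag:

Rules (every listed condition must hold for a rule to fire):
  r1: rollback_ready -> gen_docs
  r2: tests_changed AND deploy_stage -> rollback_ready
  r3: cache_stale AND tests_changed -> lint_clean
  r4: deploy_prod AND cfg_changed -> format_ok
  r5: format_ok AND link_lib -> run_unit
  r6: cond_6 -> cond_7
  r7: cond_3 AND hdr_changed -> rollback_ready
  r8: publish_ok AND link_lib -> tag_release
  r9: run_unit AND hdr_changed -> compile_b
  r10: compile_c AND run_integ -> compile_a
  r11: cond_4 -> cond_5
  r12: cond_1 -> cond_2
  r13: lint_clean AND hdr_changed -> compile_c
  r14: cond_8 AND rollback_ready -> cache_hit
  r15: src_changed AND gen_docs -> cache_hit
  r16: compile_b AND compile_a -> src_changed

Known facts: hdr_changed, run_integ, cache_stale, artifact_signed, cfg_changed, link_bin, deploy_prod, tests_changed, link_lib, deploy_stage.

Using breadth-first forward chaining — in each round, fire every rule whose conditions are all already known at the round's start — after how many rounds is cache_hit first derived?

Round 1: r2 [tests_changed AND deploy_stage -> rollback_ready]; r3 [cache_stale AND tests_changed -> lint_clean]; r4 [deploy_prod AND cfg_changed -> format_ok]. New: rollback_ready, lint_clean, format_ok.
Round 2: r1 [rollback_ready -> gen_docs]; r5 [format_ok AND link_lib -> run_unit]; r13 [lint_clean AND hdr_changed -> compile_c]. New: gen_docs, run_unit, compile_c.
Round 3: r9 [run_unit AND hdr_changed -> compile_b]; r10 [compile_c AND run_integ -> compile_a]. New: compile_b, compile_a.
Round 4: r16 [compile_b AND compile_a -> src_changed]. New: src_changed.
Round 5: r15 [src_changed AND gen_docs -> cache_hit]. New: cache_hit.
cache_hit first appears in round 5.

5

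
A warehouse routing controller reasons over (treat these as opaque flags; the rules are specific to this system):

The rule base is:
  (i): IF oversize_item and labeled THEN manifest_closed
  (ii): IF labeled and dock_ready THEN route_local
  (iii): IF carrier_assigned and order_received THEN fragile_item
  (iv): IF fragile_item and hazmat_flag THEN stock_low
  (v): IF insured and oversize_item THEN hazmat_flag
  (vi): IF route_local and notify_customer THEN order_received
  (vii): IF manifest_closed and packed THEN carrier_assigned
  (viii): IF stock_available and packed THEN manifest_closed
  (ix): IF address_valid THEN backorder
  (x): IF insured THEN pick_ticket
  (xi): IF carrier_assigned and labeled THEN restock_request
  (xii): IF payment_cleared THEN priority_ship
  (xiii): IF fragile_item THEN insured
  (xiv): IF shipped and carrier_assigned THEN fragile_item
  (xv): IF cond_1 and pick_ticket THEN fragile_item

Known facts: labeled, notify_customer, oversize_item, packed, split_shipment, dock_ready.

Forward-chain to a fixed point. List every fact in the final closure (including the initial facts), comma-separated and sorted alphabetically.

Round 1 fires (i), (ii), giving manifest_closed, route_local.
Round 2 fires (vi), (vii), giving order_received, carrier_assigned.
Round 3 fires (iii), (xi), giving fragile_item, restock_request.
Round 4 fires (xiii), giving insured.
Round 5 fires (v), (x), giving hazmat_flag, pick_ticket.
Round 6 fires (iv), giving stock_low.

carrier_assigned, dock_ready, fragile_item, hazmat_flag, insured, labeled, manifest_closed, notify_customer, order_received, oversize_item, packed, pick_ticket, restock_request, route_local, split_shipment, stock_low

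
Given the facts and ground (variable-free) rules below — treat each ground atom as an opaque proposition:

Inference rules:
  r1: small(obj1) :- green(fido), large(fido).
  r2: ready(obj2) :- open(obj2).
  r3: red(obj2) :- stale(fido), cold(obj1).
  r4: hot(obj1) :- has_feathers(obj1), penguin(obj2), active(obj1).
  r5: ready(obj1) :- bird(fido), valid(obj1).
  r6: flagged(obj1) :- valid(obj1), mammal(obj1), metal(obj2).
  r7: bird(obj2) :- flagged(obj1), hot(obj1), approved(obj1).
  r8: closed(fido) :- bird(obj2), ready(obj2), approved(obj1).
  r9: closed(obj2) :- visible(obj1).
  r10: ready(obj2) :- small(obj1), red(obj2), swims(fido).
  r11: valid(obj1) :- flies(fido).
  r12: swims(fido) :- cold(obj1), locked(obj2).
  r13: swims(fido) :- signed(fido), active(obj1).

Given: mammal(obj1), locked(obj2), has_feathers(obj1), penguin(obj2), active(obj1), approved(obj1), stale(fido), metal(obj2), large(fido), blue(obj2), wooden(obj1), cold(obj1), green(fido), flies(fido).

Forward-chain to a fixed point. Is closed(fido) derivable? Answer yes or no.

yes

Round 1: r1 [small(obj1) :- green(fido), large(fido).]; r3 [red(obj2) :- stale(fido), cold(obj1).]; r4 [hot(obj1) :- has_feathers(obj1), penguin(obj2), active(obj1).]; r11 [valid(obj1) :- flies(fido).]; r12 [swims(fido) :- cold(obj1), locked(obj2).]. New: small(obj1), red(obj2), hot(obj1), valid(obj1), swims(fido).
Round 2: r6 [flagged(obj1) :- valid(obj1), mammal(obj1), metal(obj2).]; r10 [ready(obj2) :- small(obj1), red(obj2), swims(fido).]. New: flagged(obj1), ready(obj2).
Round 3: r7 [bird(obj2) :- flagged(obj1), hot(obj1), approved(obj1).]. New: bird(obj2).
Round 4: r8 [closed(fido) :- bird(obj2), ready(obj2), approved(obj1).]. New: closed(fido).
closed(fido) appears in round 4, so it is derivable.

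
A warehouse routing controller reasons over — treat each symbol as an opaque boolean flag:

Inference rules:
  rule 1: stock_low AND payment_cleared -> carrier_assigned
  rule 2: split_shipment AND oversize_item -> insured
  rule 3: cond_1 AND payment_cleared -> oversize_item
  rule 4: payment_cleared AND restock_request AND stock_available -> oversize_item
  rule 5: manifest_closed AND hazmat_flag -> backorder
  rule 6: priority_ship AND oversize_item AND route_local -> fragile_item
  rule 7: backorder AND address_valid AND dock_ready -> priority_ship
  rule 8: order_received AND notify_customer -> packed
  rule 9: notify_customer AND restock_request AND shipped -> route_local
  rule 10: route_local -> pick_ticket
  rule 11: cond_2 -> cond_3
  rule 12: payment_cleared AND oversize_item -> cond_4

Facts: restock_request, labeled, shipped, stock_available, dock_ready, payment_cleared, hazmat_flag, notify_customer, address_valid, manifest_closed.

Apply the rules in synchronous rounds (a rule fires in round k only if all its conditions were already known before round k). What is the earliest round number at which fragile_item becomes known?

Round 1: rule 4 [payment_cleared AND restock_request AND stock_available -> oversize_item]; rule 5 [manifest_closed AND hazmat_flag -> backorder]; rule 9 [notify_customer AND restock_request AND shipped -> route_local]. New: oversize_item, backorder, route_local.
Round 2: rule 7 [backorder AND address_valid AND dock_ready -> priority_ship]; rule 10 [route_local -> pick_ticket]; rule 12 [payment_cleared AND oversize_item -> cond_4]. New: priority_ship, pick_ticket, cond_4.
Round 3: rule 6 [priority_ship AND oversize_item AND route_local -> fragile_item]. New: fragile_item.
fragile_item first appears in round 3.

3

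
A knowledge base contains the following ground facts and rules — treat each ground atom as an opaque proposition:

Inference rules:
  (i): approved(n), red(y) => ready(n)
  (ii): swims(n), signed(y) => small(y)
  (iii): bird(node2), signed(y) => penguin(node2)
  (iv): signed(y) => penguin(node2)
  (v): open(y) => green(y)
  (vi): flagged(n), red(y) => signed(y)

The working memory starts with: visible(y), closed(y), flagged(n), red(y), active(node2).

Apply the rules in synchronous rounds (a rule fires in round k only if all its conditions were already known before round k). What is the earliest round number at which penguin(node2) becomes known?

Round 1 fires (vi), giving signed(y).
Round 2 fires (iv), giving penguin(node2).
penguin(node2) first appears in round 2.

2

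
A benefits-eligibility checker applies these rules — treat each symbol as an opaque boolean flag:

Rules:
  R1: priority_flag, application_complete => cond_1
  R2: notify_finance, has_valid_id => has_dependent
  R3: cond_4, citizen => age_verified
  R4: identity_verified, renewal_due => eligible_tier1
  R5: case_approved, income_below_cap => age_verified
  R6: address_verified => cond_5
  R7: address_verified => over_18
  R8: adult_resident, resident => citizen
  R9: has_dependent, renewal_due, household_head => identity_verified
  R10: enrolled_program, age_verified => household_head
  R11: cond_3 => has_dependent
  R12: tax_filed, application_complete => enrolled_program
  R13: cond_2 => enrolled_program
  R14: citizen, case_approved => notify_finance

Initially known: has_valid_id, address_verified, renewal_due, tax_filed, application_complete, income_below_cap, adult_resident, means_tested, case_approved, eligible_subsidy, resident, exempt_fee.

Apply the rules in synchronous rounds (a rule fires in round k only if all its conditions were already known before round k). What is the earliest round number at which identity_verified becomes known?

[1] R5 [case_approved, income_below_cap => age_verified]; R6 [address_verified => cond_5]; R7 [address_verified => over_18]; R8 [adult_resident, resident => citizen]; R12 [tax_filed, application_complete => enrolled_program]. ⇒ new: age_verified, cond_5, over_18, citizen, enrolled_program.
[2] R10 [enrolled_program, age_verified => household_head]; R14 [citizen, case_approved => notify_finance]. ⇒ new: household_head, notify_finance.
[3] R2 [notify_finance, has_valid_id => has_dependent]. ⇒ new: has_dependent.
[4] R9 [has_dependent, renewal_due, household_head => identity_verified]. ⇒ new: identity_verified.
identity_verified first appears in round 4.

4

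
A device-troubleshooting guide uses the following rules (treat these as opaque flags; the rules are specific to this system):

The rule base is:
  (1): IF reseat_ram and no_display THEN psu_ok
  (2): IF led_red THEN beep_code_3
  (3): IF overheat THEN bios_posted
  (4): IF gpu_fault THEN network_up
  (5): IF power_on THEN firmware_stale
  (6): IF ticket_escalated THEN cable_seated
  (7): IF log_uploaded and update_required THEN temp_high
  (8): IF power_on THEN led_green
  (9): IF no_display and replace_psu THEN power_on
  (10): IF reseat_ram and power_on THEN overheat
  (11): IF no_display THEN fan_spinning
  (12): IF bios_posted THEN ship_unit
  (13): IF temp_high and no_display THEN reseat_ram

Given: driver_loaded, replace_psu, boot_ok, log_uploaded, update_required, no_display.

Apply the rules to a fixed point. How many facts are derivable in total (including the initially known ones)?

16

Round 1 fires (7), (9), (11), giving temp_high, power_on, fan_spinning.
Round 2 fires (5), (8), (13), giving firmware_stale, led_green, reseat_ram.
Round 3 fires (1), (10), giving psu_ok, overheat.
Round 4 fires (3), giving bios_posted.
Round 5 fires (12), giving ship_unit.
Closure: {bios_posted, boot_ok, driver_loaded, fan_spinning, firmware_stale, led_green, log_uploaded, no_display, overheat, power_on, psu_ok, replace_psu, reseat_ram, ship_unit, temp_high, update_required} — 16 facts.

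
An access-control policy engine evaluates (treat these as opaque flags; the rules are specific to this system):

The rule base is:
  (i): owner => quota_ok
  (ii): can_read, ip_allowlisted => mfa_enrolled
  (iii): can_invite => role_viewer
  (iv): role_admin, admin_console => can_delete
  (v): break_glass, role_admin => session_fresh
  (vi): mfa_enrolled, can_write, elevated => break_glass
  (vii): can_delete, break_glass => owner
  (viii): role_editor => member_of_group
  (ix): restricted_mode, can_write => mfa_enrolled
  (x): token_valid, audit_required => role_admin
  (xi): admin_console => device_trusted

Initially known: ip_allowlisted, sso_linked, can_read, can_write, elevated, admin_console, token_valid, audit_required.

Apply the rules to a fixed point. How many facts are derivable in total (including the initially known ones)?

16

[1] (ii) [can_read, ip_allowlisted => mfa_enrolled]; (x) [token_valid, audit_required => role_admin]; (xi) [admin_console => device_trusted]. ⇒ new: mfa_enrolled, role_admin, device_trusted.
[2] (iv) [role_admin, admin_console => can_delete]; (vi) [mfa_enrolled, can_write, elevated => break_glass]. ⇒ new: can_delete, break_glass.
[3] (v) [break_glass, role_admin => session_fresh]; (vii) [can_delete, break_glass => owner]. ⇒ new: session_fresh, owner.
[4] (i) [owner => quota_ok]. ⇒ new: quota_ok.
Closure: {admin_console, audit_required, break_glass, can_delete, can_read, can_write, device_trusted, elevated, ip_allowlisted, mfa_enrolled, owner, quota_ok, role_admin, session_fresh, sso_linked, token_valid} — 16 facts.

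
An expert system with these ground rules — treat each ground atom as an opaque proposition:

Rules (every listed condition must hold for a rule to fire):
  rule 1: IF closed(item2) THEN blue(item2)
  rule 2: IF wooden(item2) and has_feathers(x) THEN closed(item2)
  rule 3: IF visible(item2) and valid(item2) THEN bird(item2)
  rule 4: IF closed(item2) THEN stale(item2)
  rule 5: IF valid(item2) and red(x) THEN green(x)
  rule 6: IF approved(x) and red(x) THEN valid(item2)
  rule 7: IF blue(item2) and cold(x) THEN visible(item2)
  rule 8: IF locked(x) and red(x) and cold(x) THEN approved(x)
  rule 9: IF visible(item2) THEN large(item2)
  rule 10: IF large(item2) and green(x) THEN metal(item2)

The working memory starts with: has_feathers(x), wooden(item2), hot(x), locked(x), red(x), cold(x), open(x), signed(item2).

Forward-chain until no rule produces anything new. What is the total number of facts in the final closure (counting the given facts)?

Round 1: rule 2 [IF wooden(item2) and has_feathers(x) THEN closed(item2)]; rule 8 [IF locked(x) and red(x) and cold(x) THEN approved(x)]. Adds closed(item2), approved(x).
Round 2: rule 1 [IF closed(item2) THEN blue(item2)]; rule 4 [IF closed(item2) THEN stale(item2)]; rule 6 [IF approved(x) and red(x) THEN valid(item2)]. Adds blue(item2), stale(item2), valid(item2).
Round 3: rule 5 [IF valid(item2) and red(x) THEN green(x)]; rule 7 [IF blue(item2) and cold(x) THEN visible(item2)]. Adds green(x), visible(item2).
Round 4: rule 3 [IF visible(item2) and valid(item2) THEN bird(item2)]; rule 9 [IF visible(item2) THEN large(item2)]. Adds bird(item2), large(item2).
Round 5: rule 10 [IF large(item2) and green(x) THEN metal(item2)]. Adds metal(item2).
Closure: {approved(x), bird(item2), blue(item2), closed(item2), cold(x), green(x), has_feathers(x), hot(x), large(item2), locked(x), metal(item2), open(x), red(x), signed(item2), stale(item2), valid(item2), visible(item2), wooden(item2)} — 18 facts.

18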